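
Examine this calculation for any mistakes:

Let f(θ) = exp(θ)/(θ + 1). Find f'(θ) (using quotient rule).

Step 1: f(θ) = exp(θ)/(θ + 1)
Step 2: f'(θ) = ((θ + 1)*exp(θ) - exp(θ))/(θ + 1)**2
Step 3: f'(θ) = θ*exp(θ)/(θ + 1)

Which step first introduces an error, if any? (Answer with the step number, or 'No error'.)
Step 3

Step 3 is incorrect due to a wrong exponent.
The step shows: θ*exp(θ)/(θ + 1)
The correct value should be: θ*exp(θ)/(θ + 1)**2

Explanation: The exponent -2 on θ + 1 was incorrectly written as -1: the term θ*exp(θ)/(θ + 1)**2 was incorrectly written as θ*exp(θ)/(θ + 1)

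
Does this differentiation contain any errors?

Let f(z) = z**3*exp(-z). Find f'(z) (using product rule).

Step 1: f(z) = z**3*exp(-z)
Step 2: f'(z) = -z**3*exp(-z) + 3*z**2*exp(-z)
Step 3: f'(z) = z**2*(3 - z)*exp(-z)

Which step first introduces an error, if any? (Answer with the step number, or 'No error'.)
No error

All steps in this derivation are correct.
The final answer f'(z) = z**2*(3 - z)*exp(-z) is valid.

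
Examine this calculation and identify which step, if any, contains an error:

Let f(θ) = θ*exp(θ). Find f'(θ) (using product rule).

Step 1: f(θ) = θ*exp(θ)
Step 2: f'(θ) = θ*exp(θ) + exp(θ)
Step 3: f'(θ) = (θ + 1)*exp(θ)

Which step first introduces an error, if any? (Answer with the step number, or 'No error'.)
No error

All steps in this derivation are correct.
The final answer f'(θ) = (θ + 1)*exp(θ) is valid.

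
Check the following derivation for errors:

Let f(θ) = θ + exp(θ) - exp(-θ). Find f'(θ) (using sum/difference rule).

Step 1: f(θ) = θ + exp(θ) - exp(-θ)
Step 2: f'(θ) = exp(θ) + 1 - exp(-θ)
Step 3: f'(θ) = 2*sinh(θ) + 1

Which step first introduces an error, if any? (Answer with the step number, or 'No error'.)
Step 2

Step 2 is incorrect due to a sign flip.
The step shows: exp(θ) + 1 - exp(-θ)
The correct value should be: exp(θ) + 1 + exp(-θ)

Explanation: The sign of one term was flipped: the term exp(-θ) was incorrectly written as -exp(-θ)
The later steps are derived from this incorrect expression, so the error originates in Step 2.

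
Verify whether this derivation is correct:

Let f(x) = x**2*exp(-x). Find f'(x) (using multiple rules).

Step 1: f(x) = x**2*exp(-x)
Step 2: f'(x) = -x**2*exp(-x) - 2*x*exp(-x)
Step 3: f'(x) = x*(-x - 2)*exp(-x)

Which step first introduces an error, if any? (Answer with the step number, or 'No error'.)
Step 2

Step 2 is incorrect due to a sign flip.
The step shows: -x**2*exp(-x) - 2*x*exp(-x)
The correct value should be: -x**2*exp(-x) + 2*x*exp(-x)

Explanation: The sign of one term was flipped: the term 2*x*exp(-x) was incorrectly written as -2*x*exp(-x)
The later steps are derived from this incorrect expression, so the error originates in Step 2.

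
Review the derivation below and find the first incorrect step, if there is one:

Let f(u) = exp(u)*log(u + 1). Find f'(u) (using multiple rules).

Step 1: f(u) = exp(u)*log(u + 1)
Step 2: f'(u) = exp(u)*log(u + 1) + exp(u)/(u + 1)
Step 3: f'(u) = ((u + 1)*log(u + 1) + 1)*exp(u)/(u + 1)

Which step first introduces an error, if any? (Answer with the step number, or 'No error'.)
No error

All steps in this derivation are correct.
The final answer f'(u) = ((u + 1)*log(u + 1) + 1)*exp(u)/(u + 1) is valid.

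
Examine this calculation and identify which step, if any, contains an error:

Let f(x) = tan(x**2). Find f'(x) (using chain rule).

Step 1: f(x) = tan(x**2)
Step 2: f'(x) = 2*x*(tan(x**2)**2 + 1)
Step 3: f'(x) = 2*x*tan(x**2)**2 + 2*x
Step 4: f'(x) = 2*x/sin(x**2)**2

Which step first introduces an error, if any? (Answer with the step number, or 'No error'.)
Step 4

Step 4 is incorrect due to a wrong trig function.
The step shows: 2*x/sin(x**2)**2
The correct value should be: 2*x/cos(x**2)**2

Explanation: cos(x**2) was incorrectly written as sin(x**2): the term 2*x/cos(x**2)**2 was incorrectly written as 2*x/sin(x**2)**2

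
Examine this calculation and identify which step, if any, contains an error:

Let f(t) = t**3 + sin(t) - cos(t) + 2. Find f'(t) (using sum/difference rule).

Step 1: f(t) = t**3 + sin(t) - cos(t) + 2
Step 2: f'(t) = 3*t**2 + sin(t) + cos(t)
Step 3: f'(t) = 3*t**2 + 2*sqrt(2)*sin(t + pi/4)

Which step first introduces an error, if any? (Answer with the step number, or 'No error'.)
Step 3

Step 3 is incorrect due to a wrong exponent.
The step shows: 3*t**2 + 2*sqrt(2)*sin(t + pi/4)
The correct value should be: 3*t**2 + sqrt(2)*sin(t + pi/4)

Explanation: The exponent 1/2 on 2 was incorrectly written as 3/2: the term sqrt(2)*sin(t + pi/4) was incorrectly written as 2*sqrt(2)*sin(t + pi/4)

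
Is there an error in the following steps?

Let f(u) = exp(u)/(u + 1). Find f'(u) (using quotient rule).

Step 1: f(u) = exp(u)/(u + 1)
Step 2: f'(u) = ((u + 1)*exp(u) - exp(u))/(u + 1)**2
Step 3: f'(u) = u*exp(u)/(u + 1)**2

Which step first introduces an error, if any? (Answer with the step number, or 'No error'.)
No error

All steps in this derivation are correct.
The final answer f'(u) = u*exp(u)/(u + 1)**2 is valid.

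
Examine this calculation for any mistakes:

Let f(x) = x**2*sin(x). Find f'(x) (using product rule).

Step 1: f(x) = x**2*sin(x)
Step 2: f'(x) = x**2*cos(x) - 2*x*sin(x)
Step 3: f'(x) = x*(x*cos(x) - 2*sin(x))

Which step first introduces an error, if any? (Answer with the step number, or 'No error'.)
Step 2

Step 2 is incorrect due to a sign flip.
The step shows: x**2*cos(x) - 2*x*sin(x)
The correct value should be: x**2*cos(x) + 2*x*sin(x)

Explanation: The sign of one term was flipped: the term 2*x*sin(x) was incorrectly written as -2*x*sin(x)
The later steps are derived from this incorrect expression, so the error originates in Step 2.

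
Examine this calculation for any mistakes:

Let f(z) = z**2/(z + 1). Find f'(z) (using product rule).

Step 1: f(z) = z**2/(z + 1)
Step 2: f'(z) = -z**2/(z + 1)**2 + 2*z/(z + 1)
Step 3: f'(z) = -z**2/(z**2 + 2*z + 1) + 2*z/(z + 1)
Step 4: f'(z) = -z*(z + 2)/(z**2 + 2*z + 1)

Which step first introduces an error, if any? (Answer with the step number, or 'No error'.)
Step 4

Step 4 is incorrect due to a sign flip.
The step shows: -z*(z + 2)/(z**2 + 2*z + 1)
The correct value should be: z*(z + 2)/(z**2 + 2*z + 1)

Explanation: The sign of the whole expression was flipped: the term z*(z + 2)/(z**2 + 2*z + 1) was incorrectly written as -z*(z + 2)/(z**2 + 2*z + 1)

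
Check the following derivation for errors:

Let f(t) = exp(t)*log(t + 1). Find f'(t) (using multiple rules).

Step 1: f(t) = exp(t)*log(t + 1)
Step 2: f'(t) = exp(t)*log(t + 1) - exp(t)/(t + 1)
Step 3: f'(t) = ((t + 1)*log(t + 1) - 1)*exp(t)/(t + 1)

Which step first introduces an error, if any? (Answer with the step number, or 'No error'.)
Step 2

Step 2 is incorrect due to a sign flip.
The step shows: exp(t)*log(t + 1) - exp(t)/(t + 1)
The correct value should be: exp(t)*log(t + 1) + exp(t)/(t + 1)

Explanation: The sign of one term was flipped: the term exp(t)/(t + 1) was incorrectly written as -exp(t)/(t + 1)
The later steps are derived from this incorrect expression, so the error originates in Step 2.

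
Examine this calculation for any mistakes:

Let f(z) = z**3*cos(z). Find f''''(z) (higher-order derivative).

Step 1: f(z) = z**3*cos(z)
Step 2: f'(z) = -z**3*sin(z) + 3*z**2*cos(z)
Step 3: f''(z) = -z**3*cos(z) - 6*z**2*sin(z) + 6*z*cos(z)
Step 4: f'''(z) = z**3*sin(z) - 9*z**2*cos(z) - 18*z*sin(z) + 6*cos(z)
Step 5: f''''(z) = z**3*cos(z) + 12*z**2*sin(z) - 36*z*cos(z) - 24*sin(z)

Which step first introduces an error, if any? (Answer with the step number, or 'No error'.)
No error

All steps in this derivation are correct.
The final answer f''''(z) = z**3*cos(z) + 12*z**2*sin(z) - 36*z*cos(z) - 24*sin(z) is valid.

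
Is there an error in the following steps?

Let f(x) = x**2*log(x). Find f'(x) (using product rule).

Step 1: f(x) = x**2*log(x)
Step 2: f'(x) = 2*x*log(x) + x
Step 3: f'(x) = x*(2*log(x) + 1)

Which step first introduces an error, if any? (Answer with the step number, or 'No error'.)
No error

All steps in this derivation are correct.
The final answer f'(x) = x*(2*log(x) + 1) is valid.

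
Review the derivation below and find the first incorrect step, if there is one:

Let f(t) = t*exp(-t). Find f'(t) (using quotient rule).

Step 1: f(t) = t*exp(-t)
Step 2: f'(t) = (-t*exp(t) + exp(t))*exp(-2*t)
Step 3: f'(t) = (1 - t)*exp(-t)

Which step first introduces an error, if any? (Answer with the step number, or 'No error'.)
No error

All steps in this derivation are correct.
The final answer f'(t) = (1 - t)*exp(-t) is valid.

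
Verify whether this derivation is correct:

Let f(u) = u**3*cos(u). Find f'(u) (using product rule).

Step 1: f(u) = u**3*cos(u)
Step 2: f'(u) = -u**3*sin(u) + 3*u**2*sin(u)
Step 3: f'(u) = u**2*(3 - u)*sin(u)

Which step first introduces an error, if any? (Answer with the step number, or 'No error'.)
Step 2

Step 2 is incorrect due to a wrong trig function.
The step shows: -u**3*sin(u) + 3*u**2*sin(u)
The correct value should be: -u**3*sin(u) + 3*u**2*cos(u)

Explanation: cos(u) was incorrectly written as sin(u): the term 3*u**2*cos(u) was incorrectly written as 3*u**2*sin(u)
The later steps are derived from this incorrect expression, so the error originates in Step 2.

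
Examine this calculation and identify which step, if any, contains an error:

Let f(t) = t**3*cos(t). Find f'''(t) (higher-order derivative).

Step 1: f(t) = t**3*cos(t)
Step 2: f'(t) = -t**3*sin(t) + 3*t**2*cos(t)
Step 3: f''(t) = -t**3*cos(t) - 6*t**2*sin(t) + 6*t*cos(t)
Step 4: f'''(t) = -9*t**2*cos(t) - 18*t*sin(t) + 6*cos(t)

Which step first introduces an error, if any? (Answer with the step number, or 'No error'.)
Step 4

Step 4 is incorrect due to a dropped term.
The step shows: -9*t**2*cos(t) - 18*t*sin(t) + 6*cos(t)
The correct value should be: t**3*sin(t) - 9*t**2*cos(t) - 18*t*sin(t) + 6*cos(t)

Explanation: A term was dropped: the term t**3*sin(t) was incorrectly omitted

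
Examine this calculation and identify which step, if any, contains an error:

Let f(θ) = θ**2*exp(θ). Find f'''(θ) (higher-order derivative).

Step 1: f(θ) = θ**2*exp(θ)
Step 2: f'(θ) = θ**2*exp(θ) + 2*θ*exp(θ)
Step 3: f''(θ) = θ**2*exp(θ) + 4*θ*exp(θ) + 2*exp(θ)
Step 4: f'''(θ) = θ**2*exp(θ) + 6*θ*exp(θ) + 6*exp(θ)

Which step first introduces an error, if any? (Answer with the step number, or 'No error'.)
No error

All steps in this derivation are correct.
The final answer f'''(θ) = θ**2*exp(θ) + 6*θ*exp(θ) + 6*exp(θ) is valid.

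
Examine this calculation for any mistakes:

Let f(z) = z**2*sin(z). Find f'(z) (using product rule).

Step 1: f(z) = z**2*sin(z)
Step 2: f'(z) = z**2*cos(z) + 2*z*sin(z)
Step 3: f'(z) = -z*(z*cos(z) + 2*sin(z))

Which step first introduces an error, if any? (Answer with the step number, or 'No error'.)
Step 3

Step 3 is incorrect due to a sign flip.
The step shows: -z*(z*cos(z) + 2*sin(z))
The correct value should be: z*(z*cos(z) + 2*sin(z))

Explanation: The sign of the whole expression was flipped: the term z*(z*cos(z) + 2*sin(z)) was incorrectly written as -z*(z*cos(z) + 2*sin(z))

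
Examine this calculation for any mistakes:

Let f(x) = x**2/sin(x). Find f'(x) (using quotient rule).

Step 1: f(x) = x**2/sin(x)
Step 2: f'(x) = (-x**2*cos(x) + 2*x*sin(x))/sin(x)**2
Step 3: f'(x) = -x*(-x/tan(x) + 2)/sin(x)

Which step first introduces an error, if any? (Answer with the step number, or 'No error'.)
Step 3

Step 3 is incorrect due to a sign flip.
The step shows: -x*(-x/tan(x) + 2)/sin(x)
The correct value should be: x*(-x/tan(x) + 2)/sin(x)

Explanation: The sign of the whole expression was flipped: the term x*(-x/tan(x) + 2)/sin(x) was incorrectly written as -x*(-x/tan(x) + 2)/sin(x)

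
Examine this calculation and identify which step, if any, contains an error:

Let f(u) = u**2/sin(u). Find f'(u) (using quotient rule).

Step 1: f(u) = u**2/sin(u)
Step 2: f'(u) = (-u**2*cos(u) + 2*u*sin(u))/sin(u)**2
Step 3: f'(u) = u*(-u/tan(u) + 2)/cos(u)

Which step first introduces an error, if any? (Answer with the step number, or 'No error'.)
Step 3

Step 3 is incorrect due to a wrong trig function.
The step shows: u*(-u/tan(u) + 2)/cos(u)
The correct value should be: u*(-u/tan(u) + 2)/sin(u)

Explanation: sin(u) was incorrectly written as cos(u): the term u*(-u/tan(u) + 2)/sin(u) was incorrectly written as u*(-u/tan(u) + 2)/cos(u)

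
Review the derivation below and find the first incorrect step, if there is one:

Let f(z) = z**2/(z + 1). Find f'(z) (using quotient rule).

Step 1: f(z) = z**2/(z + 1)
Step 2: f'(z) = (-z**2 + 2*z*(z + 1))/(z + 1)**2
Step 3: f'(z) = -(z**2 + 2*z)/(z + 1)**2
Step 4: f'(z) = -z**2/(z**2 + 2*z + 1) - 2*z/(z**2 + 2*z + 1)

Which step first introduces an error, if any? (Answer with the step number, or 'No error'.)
Step 3

Step 3 is incorrect due to a sign flip.
The step shows: -(z**2 + 2*z)/(z + 1)**2
The correct value should be: (z**2 + 2*z)/(z + 1)**2

Explanation: The sign of the whole expression was flipped: the term (z**2 + 2*z)/(z + 1)**2 was incorrectly written as -(z**2 + 2*z)/(z + 1)**2
The later steps are derived from this incorrect expression, so the error originates in Step 3.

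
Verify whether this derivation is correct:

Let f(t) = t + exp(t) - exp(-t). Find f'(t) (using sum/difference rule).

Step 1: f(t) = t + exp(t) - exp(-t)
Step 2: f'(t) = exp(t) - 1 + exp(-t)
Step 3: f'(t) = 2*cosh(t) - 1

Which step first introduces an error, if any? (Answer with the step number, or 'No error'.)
Step 2

Step 2 is incorrect due to a sign flip.
The step shows: exp(t) - 1 + exp(-t)
The correct value should be: exp(t) + 1 + exp(-t)

Explanation: The sign of one term was flipped: the term 1 was incorrectly written as -1
The later steps are derived from this incorrect expression, so the error originates in Step 2.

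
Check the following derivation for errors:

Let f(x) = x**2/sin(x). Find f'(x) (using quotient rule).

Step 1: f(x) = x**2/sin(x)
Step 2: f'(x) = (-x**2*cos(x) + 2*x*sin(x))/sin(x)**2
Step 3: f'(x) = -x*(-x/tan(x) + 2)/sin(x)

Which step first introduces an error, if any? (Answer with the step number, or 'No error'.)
Step 3

Step 3 is incorrect due to a sign flip.
The step shows: -x*(-x/tan(x) + 2)/sin(x)
The correct value should be: x*(-x/tan(x) + 2)/sin(x)

Explanation: The sign of the whole expression was flipped: the term x*(-x/tan(x) + 2)/sin(x) was incorrectly written as -x*(-x/tan(x) + 2)/sin(x)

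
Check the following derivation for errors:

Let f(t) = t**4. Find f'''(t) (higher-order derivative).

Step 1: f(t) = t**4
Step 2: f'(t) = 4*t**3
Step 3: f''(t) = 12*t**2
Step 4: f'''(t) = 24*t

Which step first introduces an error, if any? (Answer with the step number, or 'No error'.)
No error

All steps in this derivation are correct.
The final answer f'''(t) = 24*t is valid.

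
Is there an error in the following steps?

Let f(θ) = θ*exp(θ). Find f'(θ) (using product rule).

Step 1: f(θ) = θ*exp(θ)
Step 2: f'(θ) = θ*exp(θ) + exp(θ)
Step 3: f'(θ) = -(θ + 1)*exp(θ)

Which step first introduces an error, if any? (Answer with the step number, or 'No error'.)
Step 3

Step 3 is incorrect due to a sign flip.
The step shows: -(θ + 1)*exp(θ)
The correct value should be: (θ + 1)*exp(θ)

Explanation: The sign of the whole expression was flipped: the term (θ + 1)*exp(θ) was incorrectly written as -(θ + 1)*exp(θ)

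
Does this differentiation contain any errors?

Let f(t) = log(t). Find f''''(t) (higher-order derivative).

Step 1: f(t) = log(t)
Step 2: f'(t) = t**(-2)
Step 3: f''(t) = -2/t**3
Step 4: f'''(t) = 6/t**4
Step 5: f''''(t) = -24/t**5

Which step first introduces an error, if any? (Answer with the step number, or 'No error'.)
Step 2

Step 2 is incorrect due to a wrong exponent.
The step shows: t**(-2)
The correct value should be: 1/t

Explanation: The exponent -1 on t was incorrectly written as -2: the term 1/t was incorrectly written as t**(-2)
The later steps are derived from this incorrect expression, so the error originates in Step 2.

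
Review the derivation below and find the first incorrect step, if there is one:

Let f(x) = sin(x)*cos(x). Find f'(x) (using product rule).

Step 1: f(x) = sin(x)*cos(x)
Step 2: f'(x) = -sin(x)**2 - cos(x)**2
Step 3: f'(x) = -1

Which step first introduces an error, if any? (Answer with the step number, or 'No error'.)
Step 2

Step 2 is incorrect due to a sign flip.
The step shows: -sin(x)**2 - cos(x)**2
The correct value should be: -sin(x)**2 + cos(x)**2

Explanation: The sign of one term was flipped: the term cos(x)**2 was incorrectly written as -cos(x)**2
The later steps are derived from this incorrect expression, so the error originates in Step 2.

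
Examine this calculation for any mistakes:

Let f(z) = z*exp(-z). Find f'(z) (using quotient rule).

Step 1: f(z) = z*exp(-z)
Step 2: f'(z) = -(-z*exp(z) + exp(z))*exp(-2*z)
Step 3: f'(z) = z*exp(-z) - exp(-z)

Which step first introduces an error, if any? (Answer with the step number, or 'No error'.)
Step 2

Step 2 is incorrect due to a sign flip.
The step shows: -(-z*exp(z) + exp(z))*exp(-2*z)
The correct value should be: (-z*exp(z) + exp(z))*exp(-2*z)

Explanation: The sign of the whole expression was flipped: the term (-z*exp(z) + exp(z))*exp(-2*z) was incorrectly written as -(-z*exp(z) + exp(z))*exp(-2*z)
The later steps are derived from this incorrect expression, so the error originates in Step 2.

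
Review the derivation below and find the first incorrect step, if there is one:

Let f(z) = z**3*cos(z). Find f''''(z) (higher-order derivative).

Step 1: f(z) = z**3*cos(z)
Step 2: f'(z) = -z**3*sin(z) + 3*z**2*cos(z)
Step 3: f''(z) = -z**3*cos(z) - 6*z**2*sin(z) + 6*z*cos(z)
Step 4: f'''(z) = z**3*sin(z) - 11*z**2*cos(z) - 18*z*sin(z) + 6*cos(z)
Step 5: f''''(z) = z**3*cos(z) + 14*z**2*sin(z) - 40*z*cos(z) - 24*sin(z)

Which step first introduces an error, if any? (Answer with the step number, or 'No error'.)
Step 4

Step 4 is incorrect due to a wrong coefficient.
The step shows: z**3*sin(z) - 11*z**2*cos(z) - 18*z*sin(z) + 6*cos(z)
The correct value should be: z**3*sin(z) - 9*z**2*cos(z) - 18*z*sin(z) + 6*cos(z)

Explanation: The coefficient -9 was incorrectly written as -11: the term -9*z**2*cos(z) was incorrectly written as -11*z**2*cos(z)
The later steps are derived from this incorrect expression, so the error originates in Step 4.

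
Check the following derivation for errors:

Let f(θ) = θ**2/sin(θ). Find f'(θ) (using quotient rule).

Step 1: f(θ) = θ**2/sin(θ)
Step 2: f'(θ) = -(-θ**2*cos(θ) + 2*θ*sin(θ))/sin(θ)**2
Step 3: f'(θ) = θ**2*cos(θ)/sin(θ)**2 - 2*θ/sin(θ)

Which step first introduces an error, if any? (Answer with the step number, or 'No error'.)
Step 2

Step 2 is incorrect due to a sign flip.
The step shows: -(-θ**2*cos(θ) + 2*θ*sin(θ))/sin(θ)**2
The correct value should be: (-θ**2*cos(θ) + 2*θ*sin(θ))/sin(θ)**2

Explanation: The sign of the whole expression was flipped: the term (-θ**2*cos(θ) + 2*θ*sin(θ))/sin(θ)**2 was incorrectly written as -(-θ**2*cos(θ) + 2*θ*sin(θ))/sin(θ)**2
The later steps are derived from this incorrect expression, so the error originates in Step 2.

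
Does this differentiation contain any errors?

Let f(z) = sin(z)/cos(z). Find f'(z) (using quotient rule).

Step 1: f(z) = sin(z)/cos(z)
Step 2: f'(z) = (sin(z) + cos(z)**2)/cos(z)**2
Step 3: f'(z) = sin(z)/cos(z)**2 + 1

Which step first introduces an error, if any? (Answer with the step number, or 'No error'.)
Step 2

Step 2 is incorrect due to a wrong exponent.
The step shows: (sin(z) + cos(z)**2)/cos(z)**2
The correct value should be: (sin(z)**2 + cos(z)**2)/cos(z)**2

Explanation: The exponent 2 on sin(z) was incorrectly written as 1: the term (sin(z)**2 + cos(z)**2)/cos(z)**2 was incorrectly written as (sin(z) + cos(z)**2)/cos(z)**2
The later steps are derived from this incorrect expression, so the error originates in Step 2.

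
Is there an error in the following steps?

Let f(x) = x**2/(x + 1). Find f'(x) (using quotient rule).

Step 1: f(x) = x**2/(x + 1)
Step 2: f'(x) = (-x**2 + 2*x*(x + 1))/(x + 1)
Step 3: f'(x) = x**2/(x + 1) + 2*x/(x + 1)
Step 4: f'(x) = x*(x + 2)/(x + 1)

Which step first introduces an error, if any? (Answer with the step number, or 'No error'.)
Step 2

Step 2 is incorrect due to a wrong exponent.
The step shows: (-x**2 + 2*x*(x + 1))/(x + 1)
The correct value should be: (-x**2 + 2*x*(x + 1))/(x + 1)**2

Explanation: The exponent -2 on x + 1 was incorrectly written as -1: the term (-x**2 + 2*x*(x + 1))/(x + 1)**2 was incorrectly written as (-x**2 + 2*x*(x + 1))/(x + 1)
The later steps are derived from this incorrect expression, so the error originates in Step 2.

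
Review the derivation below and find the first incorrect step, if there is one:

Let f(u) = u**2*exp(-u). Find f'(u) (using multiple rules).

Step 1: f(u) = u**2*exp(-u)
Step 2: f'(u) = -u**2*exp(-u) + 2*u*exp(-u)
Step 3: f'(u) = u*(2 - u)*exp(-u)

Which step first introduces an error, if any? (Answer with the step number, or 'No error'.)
No error

All steps in this derivation are correct.
The final answer f'(u) = u*(2 - u)*exp(-u) is valid.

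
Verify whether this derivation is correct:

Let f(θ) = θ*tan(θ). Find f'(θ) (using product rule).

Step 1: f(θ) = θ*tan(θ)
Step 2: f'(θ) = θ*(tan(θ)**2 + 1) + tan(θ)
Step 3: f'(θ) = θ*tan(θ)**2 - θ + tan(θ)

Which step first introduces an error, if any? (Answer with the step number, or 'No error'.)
Step 3

Step 3 is incorrect due to a sign flip.
The step shows: θ*tan(θ)**2 - θ + tan(θ)
The correct value should be: θ*tan(θ)**2 + θ + tan(θ)

Explanation: The sign of one term was flipped: the term θ was incorrectly written as -θ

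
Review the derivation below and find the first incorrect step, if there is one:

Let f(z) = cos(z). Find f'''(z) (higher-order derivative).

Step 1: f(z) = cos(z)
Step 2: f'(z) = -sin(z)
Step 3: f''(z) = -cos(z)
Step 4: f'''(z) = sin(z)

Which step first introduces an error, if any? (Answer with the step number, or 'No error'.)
No error

All steps in this derivation are correct.
The final answer f'''(z) = sin(z) is valid.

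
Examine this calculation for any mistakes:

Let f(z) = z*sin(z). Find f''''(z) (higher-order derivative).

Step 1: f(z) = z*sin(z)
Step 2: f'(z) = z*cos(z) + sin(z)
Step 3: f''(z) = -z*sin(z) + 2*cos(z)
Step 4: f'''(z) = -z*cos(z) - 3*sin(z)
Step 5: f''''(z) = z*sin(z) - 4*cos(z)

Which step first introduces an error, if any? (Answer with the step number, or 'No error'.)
No error

All steps in this derivation are correct.
The final answer f''''(z) = z*sin(z) - 4*cos(z) is valid.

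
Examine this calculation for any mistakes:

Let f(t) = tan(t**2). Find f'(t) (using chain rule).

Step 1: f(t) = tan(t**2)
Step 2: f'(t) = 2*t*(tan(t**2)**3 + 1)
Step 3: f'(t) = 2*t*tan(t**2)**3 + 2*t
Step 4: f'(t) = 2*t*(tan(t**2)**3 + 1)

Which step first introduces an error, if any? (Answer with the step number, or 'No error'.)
Step 2

Step 2 is incorrect due to a wrong exponent.
The step shows: 2*t*(tan(t**2)**3 + 1)
The correct value should be: 2*t*(tan(t**2)**2 + 1)

Explanation: The exponent 2 on tan(t**2) was incorrectly written as 3: the term 2*t*(tan(t**2)**2 + 1) was incorrectly written as 2*t*(tan(t**2)**3 + 1)
The later steps are derived from this incorrect expression, so the error originates in Step 2.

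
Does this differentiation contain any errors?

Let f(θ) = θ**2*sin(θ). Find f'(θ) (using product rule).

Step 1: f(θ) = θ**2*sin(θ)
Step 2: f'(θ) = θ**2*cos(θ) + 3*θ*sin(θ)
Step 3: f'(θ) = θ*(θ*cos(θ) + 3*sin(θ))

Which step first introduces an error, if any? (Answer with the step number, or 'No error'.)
Step 2

Step 2 is incorrect due to a wrong coefficient.
The step shows: θ**2*cos(θ) + 3*θ*sin(θ)
The correct value should be: θ**2*cos(θ) + 2*θ*sin(θ)

Explanation: The coefficient 2 was incorrectly written as 3: the term 2*θ*sin(θ) was incorrectly written as 3*θ*sin(θ)
The later steps are derived from this incorrect expression, so the error originates in Step 2.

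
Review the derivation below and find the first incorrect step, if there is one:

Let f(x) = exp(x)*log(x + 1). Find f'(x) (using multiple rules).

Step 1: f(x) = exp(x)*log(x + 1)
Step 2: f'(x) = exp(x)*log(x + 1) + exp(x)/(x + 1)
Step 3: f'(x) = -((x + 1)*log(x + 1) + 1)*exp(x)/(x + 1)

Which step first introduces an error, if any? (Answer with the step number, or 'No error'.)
Step 3

Step 3 is incorrect due to a sign flip.
The step shows: -((x + 1)*log(x + 1) + 1)*exp(x)/(x + 1)
The correct value should be: ((x + 1)*log(x + 1) + 1)*exp(x)/(x + 1)

Explanation: The sign of the whole expression was flipped: the term ((x + 1)*log(x + 1) + 1)*exp(x)/(x + 1) was incorrectly written as -((x + 1)*log(x + 1) + 1)*exp(x)/(x + 1)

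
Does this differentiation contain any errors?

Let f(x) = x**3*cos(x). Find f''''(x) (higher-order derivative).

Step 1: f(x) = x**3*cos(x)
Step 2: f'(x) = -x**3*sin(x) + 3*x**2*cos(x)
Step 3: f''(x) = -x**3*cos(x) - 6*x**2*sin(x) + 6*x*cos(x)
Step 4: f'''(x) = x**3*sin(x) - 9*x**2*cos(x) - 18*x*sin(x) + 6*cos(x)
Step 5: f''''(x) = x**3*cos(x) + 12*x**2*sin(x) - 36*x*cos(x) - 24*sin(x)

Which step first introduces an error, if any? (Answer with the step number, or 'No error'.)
No error

All steps in this derivation are correct.
The final answer f''''(x) = x**3*cos(x) + 12*x**2*sin(x) - 36*x*cos(x) - 24*sin(x) is valid.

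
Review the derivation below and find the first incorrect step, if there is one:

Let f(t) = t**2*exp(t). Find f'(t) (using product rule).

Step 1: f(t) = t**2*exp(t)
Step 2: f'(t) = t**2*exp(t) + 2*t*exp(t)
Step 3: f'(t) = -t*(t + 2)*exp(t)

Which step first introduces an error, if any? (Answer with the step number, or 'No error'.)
Step 3

Step 3 is incorrect due to a sign flip.
The step shows: -t*(t + 2)*exp(t)
The correct value should be: t*(t + 2)*exp(t)

Explanation: The sign of the whole expression was flipped: the term t*(t + 2)*exp(t) was incorrectly written as -t*(t + 2)*exp(t)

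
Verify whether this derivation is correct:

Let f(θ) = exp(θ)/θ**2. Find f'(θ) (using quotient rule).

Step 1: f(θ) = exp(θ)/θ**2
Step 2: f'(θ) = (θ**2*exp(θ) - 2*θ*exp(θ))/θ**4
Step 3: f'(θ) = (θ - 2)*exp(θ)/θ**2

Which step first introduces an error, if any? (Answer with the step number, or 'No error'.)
Step 3

Step 3 is incorrect due to a wrong exponent.
The step shows: (θ - 2)*exp(θ)/θ**2
The correct value should be: (θ - 2)*exp(θ)/θ**3

Explanation: The exponent -3 on θ was incorrectly written as -2: the term (θ - 2)*exp(θ)/θ**3 was incorrectly written as (θ - 2)*exp(θ)/θ**2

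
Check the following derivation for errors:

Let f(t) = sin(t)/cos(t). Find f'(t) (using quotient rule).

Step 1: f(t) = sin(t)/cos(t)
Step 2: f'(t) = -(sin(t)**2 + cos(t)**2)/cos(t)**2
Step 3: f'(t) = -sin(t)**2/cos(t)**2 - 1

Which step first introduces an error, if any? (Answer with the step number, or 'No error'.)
Step 2

Step 2 is incorrect due to a sign flip.
The step shows: -(sin(t)**2 + cos(t)**2)/cos(t)**2
The correct value should be: (sin(t)**2 + cos(t)**2)/cos(t)**2

Explanation: The sign of the whole expression was flipped: the term (sin(t)**2 + cos(t)**2)/cos(t)**2 was incorrectly written as -(sin(t)**2 + cos(t)**2)/cos(t)**2
The later steps are derived from this incorrect expression, so the error originates in Step 2.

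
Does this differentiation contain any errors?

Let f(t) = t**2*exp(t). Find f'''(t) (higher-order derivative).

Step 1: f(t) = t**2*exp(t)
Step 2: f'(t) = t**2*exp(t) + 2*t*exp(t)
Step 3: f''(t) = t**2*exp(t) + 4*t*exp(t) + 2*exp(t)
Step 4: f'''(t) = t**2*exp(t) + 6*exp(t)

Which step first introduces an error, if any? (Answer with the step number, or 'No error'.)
Step 4

Step 4 is incorrect due to a dropped term.
The step shows: t**2*exp(t) + 6*exp(t)
The correct value should be: t**2*exp(t) + 6*t*exp(t) + 6*exp(t)

Explanation: A term was dropped: the term 6*t*exp(t) was incorrectly omitted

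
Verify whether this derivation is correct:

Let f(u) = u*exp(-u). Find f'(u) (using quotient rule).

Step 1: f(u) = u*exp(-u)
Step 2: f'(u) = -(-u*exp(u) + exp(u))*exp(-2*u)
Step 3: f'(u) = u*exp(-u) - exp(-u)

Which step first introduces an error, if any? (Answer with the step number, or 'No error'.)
Step 2

Step 2 is incorrect due to a sign flip.
The step shows: -(-u*exp(u) + exp(u))*exp(-2*u)
The correct value should be: (-u*exp(u) + exp(u))*exp(-2*u)

Explanation: The sign of the whole expression was flipped: the term (-u*exp(u) + exp(u))*exp(-2*u) was incorrectly written as -(-u*exp(u) + exp(u))*exp(-2*u)
The later steps are derived from this incorrect expression, so the error originates in Step 2.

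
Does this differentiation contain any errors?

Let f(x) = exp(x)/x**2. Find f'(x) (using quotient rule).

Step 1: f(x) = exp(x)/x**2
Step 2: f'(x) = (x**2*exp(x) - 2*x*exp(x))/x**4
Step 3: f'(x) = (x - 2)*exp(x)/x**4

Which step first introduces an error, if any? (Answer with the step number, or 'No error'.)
Step 3

Step 3 is incorrect due to a wrong exponent.
The step shows: (x - 2)*exp(x)/x**4
The correct value should be: (x - 2)*exp(x)/x**3

Explanation: The exponent -3 on x was incorrectly written as -4: the term (x - 2)*exp(x)/x**3 was incorrectly written as (x - 2)*exp(x)/x**4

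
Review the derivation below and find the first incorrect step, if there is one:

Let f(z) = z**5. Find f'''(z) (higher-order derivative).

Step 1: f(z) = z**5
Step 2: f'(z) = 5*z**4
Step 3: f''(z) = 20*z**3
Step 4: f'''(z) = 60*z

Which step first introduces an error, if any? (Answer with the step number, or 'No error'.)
Step 4

Step 4 is incorrect due to a wrong exponent.
The step shows: 60*z
The correct value should be: 60*z**2

Explanation: The exponent 2 on z was incorrectly written as 1: the term 60*z**2 was incorrectly written as 60*z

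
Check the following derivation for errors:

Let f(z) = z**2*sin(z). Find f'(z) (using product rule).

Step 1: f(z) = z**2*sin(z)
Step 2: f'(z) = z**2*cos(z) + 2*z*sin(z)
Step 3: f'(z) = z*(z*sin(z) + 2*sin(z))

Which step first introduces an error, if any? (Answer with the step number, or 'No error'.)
Step 3

Step 3 is incorrect due to a wrong trig function.
The step shows: z*(z*sin(z) + 2*sin(z))
The correct value should be: z*(z*cos(z) + 2*sin(z))

Explanation: cos(z) was incorrectly written as sin(z): the term z*(z*cos(z) + 2*sin(z)) was incorrectly written as z*(z*sin(z) + 2*sin(z))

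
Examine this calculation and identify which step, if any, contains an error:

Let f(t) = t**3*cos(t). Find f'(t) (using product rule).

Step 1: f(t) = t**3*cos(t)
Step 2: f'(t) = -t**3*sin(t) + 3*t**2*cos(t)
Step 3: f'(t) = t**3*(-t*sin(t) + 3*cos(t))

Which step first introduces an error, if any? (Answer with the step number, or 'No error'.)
Step 3

Step 3 is incorrect due to a wrong exponent.
The step shows: t**3*(-t*sin(t) + 3*cos(t))
The correct value should be: t**2*(-t*sin(t) + 3*cos(t))

Explanation: The exponent 2 on t was incorrectly written as 3: the term t**2*(-t*sin(t) + 3*cos(t)) was incorrectly written as t**3*(-t*sin(t) + 3*cos(t))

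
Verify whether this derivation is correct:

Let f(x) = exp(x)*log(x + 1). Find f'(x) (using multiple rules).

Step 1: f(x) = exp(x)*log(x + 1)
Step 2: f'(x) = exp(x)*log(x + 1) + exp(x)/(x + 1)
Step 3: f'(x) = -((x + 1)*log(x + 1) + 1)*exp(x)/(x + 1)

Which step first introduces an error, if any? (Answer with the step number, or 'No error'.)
Step 3

Step 3 is incorrect due to a sign flip.
The step shows: -((x + 1)*log(x + 1) + 1)*exp(x)/(x + 1)
The correct value should be: ((x + 1)*log(x + 1) + 1)*exp(x)/(x + 1)

Explanation: The sign of the whole expression was flipped: the term ((x + 1)*log(x + 1) + 1)*exp(x)/(x + 1) was incorrectly written as -((x + 1)*log(x + 1) + 1)*exp(x)/(x + 1)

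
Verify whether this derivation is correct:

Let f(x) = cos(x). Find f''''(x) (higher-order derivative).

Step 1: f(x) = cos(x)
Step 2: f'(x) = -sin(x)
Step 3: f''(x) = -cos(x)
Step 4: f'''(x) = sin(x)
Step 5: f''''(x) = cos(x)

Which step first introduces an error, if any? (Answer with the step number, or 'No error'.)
No error

All steps in this derivation are correct.
The final answer f''''(x) = cos(x) is valid.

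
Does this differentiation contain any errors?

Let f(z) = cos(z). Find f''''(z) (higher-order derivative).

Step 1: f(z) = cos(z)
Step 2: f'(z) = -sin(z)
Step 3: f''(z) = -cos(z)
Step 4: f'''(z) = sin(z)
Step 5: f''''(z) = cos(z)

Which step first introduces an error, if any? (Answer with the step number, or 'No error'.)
No error

All steps in this derivation are correct.
The final answer f''''(z) = cos(z) is valid.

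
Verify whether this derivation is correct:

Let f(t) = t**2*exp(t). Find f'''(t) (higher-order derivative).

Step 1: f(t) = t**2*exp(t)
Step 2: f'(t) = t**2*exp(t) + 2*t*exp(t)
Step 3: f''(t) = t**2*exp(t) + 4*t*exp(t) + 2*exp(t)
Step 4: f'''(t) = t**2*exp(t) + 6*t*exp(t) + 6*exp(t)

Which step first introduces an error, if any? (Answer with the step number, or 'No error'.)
No error

All steps in this derivation are correct.
The final answer f'''(t) = t**2*exp(t) + 6*t*exp(t) + 6*exp(t) is valid.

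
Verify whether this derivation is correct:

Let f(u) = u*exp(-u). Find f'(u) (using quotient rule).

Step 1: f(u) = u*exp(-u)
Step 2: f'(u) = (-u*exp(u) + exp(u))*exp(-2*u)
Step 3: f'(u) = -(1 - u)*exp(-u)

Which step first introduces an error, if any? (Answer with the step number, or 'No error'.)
Step 3

Step 3 is incorrect due to a sign flip.
The step shows: -(1 - u)*exp(-u)
The correct value should be: (1 - u)*exp(-u)

Explanation: The sign of the whole expression was flipped: the term (1 - u)*exp(-u) was incorrectly written as -(1 - u)*exp(-u)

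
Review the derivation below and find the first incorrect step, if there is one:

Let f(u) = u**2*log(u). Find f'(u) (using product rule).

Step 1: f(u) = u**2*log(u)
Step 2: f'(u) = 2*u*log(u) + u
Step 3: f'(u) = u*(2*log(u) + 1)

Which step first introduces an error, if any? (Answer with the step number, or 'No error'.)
No error

All steps in this derivation are correct.
The final answer f'(u) = u*(2*log(u) + 1) is valid.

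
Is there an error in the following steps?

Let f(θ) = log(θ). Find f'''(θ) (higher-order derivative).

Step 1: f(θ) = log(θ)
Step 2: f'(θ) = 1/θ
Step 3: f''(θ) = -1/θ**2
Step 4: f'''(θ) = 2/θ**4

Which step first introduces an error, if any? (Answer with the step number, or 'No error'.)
Step 4

Step 4 is incorrect due to a wrong exponent.
The step shows: 2/θ**4
The correct value should be: 2/θ**3

Explanation: The exponent -3 on θ was incorrectly written as -4: the term 2/θ**3 was incorrectly written as 2/θ**4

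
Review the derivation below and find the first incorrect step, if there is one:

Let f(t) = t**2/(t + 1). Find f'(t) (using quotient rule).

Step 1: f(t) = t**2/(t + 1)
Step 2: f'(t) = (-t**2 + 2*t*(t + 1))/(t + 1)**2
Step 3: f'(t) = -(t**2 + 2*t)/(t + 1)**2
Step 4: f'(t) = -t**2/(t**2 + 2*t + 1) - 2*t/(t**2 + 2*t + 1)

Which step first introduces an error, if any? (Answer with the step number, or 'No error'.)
Step 3

Step 3 is incorrect due to a sign flip.
The step shows: -(t**2 + 2*t)/(t + 1)**2
The correct value should be: (t**2 + 2*t)/(t + 1)**2

Explanation: The sign of the whole expression was flipped: the term (t**2 + 2*t)/(t + 1)**2 was incorrectly written as -(t**2 + 2*t)/(t + 1)**2
The later steps are derived from this incorrect expression, so the error originates in Step 3.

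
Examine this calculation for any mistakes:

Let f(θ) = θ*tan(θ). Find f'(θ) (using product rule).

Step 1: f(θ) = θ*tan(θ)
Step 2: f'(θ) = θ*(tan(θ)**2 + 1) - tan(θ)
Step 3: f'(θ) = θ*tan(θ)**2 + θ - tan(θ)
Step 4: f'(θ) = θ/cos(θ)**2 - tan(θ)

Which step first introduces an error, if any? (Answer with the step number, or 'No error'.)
Step 2

Step 2 is incorrect due to a sign flip.
The step shows: θ*(tan(θ)**2 + 1) - tan(θ)
The correct value should be: θ*(tan(θ)**2 + 1) + tan(θ)

Explanation: The sign of one term was flipped: the term tan(θ) was incorrectly written as -tan(θ)
The later steps are derived from this incorrect expression, so the error originates in Step 2.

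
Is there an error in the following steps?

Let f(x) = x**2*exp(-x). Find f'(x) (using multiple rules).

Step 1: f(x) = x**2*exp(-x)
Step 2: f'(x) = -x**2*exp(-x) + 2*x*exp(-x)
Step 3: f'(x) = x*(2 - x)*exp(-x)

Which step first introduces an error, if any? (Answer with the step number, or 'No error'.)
No error

All steps in this derivation are correct.
The final answer f'(x) = x*(2 - x)*exp(-x) is valid.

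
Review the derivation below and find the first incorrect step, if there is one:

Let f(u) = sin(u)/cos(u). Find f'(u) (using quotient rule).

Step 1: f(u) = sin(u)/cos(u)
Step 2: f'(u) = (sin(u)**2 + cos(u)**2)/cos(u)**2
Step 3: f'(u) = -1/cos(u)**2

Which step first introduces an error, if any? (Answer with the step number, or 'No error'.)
Step 3

Step 3 is incorrect due to a sign flip.
The step shows: -1/cos(u)**2
The correct value should be: cos(u)**(-2)

Explanation: The sign of the whole expression was flipped: the term cos(u)**(-2) was incorrectly written as -1/cos(u)**2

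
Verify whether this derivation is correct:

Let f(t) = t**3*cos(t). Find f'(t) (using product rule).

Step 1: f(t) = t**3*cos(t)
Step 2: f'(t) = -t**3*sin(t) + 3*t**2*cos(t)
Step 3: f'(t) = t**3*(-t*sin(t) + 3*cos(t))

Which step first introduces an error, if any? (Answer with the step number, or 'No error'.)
Step 3

Step 3 is incorrect due to a wrong exponent.
The step shows: t**3*(-t*sin(t) + 3*cos(t))
The correct value should be: t**2*(-t*sin(t) + 3*cos(t))

Explanation: The exponent 2 on t was incorrectly written as 3: the term t**2*(-t*sin(t) + 3*cos(t)) was incorrectly written as t**3*(-t*sin(t) + 3*cos(t))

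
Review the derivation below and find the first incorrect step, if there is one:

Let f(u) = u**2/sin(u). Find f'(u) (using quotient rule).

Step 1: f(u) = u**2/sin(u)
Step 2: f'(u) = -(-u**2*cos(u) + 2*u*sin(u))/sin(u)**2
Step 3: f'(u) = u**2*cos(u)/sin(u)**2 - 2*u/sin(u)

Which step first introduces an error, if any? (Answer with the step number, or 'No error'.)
Step 2

Step 2 is incorrect due to a sign flip.
The step shows: -(-u**2*cos(u) + 2*u*sin(u))/sin(u)**2
The correct value should be: (-u**2*cos(u) + 2*u*sin(u))/sin(u)**2

Explanation: The sign of the whole expression was flipped: the term (-u**2*cos(u) + 2*u*sin(u))/sin(u)**2 was incorrectly written as -(-u**2*cos(u) + 2*u*sin(u))/sin(u)**2
The later steps are derived from this incorrect expression, so the error originates in Step 2.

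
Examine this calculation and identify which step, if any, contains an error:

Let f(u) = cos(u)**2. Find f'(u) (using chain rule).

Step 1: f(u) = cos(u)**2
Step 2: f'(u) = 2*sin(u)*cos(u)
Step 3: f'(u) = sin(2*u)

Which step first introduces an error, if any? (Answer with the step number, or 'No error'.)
Step 2

Step 2 is incorrect due to a sign flip.
The step shows: 2*sin(u)*cos(u)
The correct value should be: -2*sin(u)*cos(u)

Explanation: The sign of the whole expression was flipped: the term -2*sin(u)*cos(u) was incorrectly written as 2*sin(u)*cos(u)
The later steps are derived from this incorrect expression, so the error originates in Step 2.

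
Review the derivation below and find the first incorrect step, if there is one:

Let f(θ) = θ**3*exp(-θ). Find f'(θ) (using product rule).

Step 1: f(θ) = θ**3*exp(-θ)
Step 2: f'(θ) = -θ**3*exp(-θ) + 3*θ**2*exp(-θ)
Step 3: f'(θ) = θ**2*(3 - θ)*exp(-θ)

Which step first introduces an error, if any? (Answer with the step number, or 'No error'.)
No error

All steps in this derivation are correct.
The final answer f'(θ) = θ**2*(3 - θ)*exp(-θ) is valid.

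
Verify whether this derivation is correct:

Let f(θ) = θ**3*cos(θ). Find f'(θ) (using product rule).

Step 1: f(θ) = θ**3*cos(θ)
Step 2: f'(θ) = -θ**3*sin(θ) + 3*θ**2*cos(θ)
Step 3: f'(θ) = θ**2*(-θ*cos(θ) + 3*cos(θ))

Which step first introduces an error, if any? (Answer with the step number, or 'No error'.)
Step 3

Step 3 is incorrect due to a wrong trig function.
The step shows: θ**2*(-θ*cos(θ) + 3*cos(θ))
The correct value should be: θ**2*(-θ*sin(θ) + 3*cos(θ))

Explanation: sin(θ) was incorrectly written as cos(θ): the term θ**2*(-θ*sin(θ) + 3*cos(θ)) was incorrectly written as θ**2*(-θ*cos(θ) + 3*cos(θ))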